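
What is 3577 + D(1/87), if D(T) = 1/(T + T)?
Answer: 7241/2 ≈ 3620.5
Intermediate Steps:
D(T) = 1/(2*T)
3577 + D(1/87) = 3577 + 1/(2*(1/87)) = 3577 + (1/2)*87 = 3577 + 87/2 = 7241/2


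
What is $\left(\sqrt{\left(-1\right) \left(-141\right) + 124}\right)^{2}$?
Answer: $265$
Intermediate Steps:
$\left(\sqrt{\left(-1\right) \left(-141\right) + 124}\right)^{2} = \left(\sqrt{141 + 124}\right)^{2} = \left(\sqrt{265}\right)^{2} = 265$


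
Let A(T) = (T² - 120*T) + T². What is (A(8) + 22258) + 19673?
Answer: 41099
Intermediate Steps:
A(T) = -120*T + 2*T²
(A(8) + 22258) + 19673 = (2*8*(-60 + 8) + 22258) + 19673 = (2*8*(-52) + 22258) + 19673 = (-832 + 22258) + 19673 = 21426 + 19673 = 41099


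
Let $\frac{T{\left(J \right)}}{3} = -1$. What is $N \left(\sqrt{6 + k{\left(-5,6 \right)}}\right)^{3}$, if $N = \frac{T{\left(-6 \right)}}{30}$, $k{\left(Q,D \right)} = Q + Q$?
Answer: $\frac{4 i}{5} \approx 0.8 i$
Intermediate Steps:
$T{\left(J \right)} = -3$ ($T{\left(J \right)} = 3 \left(-1\right) = -3$)
$k{\left(Q,D \right)} = 2 Q$
$N = - \frac{1}{10}$ ($N = - \frac{3}{30} = \left(-3\right) \frac{1}{30} = - \frac{1}{10} \approx -0.1$)
$N \left(\sqrt{6 + k{\left(-5,6 \right)}}\right)^{3} = - \frac{\left(\sqrt{6 + 2 \left(-5\right)}\right)^{3}}{10} = - \frac{\left(\sqrt{6 - 10}\right)^{3}}{10} = - \frac{\left(\sqrt{-4}\right)^{3}}{10} = - \frac{\left(2 i\right)^{3}}{10} = - \frac{\left(-8\right) i}{10} = \frac{4 i}{5}$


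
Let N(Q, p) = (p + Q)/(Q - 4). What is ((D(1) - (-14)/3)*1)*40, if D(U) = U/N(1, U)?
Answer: 380/3 ≈ 126.67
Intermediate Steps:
N(Q, p) = (Q + p)/(-4 + Q)
D(U) = U/(-⅓ - U/3) (D(U) = U/(((1 + U)/(-4 + 1))) = U/(((1 + U)/(-3))) = U/((-(1 + U)/3)) = U/(-⅓ - U/3))
((D(1) - (-14)/3)*1)*40 = ((3*1/(-1 - 1*1) - (-14)/3)*1)*40 = ((3*1/(-1 - 1) - (-14)/3)*1)*40 = ((3*1/(-2) - 1*(-14/3))*1)*40 = ((3*1*(-½) + 14/3)*1)*40 = ((-3/2 + 14/3)*1)*40 = ((19/6)*1)*40 = (19/6)*40 = 380/3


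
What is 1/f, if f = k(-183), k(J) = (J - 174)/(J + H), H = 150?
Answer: 11/119 ≈ 0.092437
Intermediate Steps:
k(J) = (-174 + J)/(150 + J) (k(J) = (J - 174)/(J + 150) = (-174 + J)/(150 + J))
f = 119/11 (f = (-174 - 183)/(150 - 183) = -357/(-33) = -1/33*(-357) = 119/11 ≈ 10.818)
1/f = 1/(119/11) = 11/119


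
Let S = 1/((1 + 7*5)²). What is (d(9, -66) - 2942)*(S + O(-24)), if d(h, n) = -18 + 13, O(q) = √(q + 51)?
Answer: -2947/1296 - 8841*√3 ≈ -15315.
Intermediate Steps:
O(q) = √(51 + q)
d(h, n) = -5
S = 1/1296 (S = 1/((1 + 35)²) = 1/(36²) = 1/1296 ≈ 0.00077160)
(d(9, -66) - 2942)*(S + O(-24)) = (-5 - 2942)*(1/1296 + √(51 - 24)) = -2947*(1/1296 + √27) = -2947*(1/1296 + 3*√3) = -2947/1296 - 8841*√3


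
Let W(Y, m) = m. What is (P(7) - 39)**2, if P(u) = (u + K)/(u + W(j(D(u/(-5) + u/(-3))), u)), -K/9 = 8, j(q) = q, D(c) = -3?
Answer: 373321/196 ≈ 1904.7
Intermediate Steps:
K = -72 (K = -9*8 = -72)
P(u) = (-72 + u)/(2*u) (P(u) = (u - 72)/(u + u) = (-72 + u)/((2*u)) = (-72 + u)*(1/(2*u)) = (-72 + u)/(2*u))
(P(7) - 39)**2 = ((1/2)*(-72 + 7)/7 - 39)**2 = ((1/2)*(1/7)*(-65) - 39)**2 = (-65/14 - 39)**2 = (-611/14)**2 = 373321/196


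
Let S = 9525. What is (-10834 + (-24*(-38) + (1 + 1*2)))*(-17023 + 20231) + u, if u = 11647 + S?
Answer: -31798980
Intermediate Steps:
u = 21172 (u = 11647 + 9525 = 21172)
(-10834 + (-24*(-38) + (1 + 1*2)))*(-17023 + 20231) + u = (-10834 + (-24*(-38) + (1 + 1*2)))*(-17023 + 20231) + 21172 = (-10834 + (912 + (1 + 2)))*3208 + 21172 = (-10834 + (912 + 3))*3208 + 21172 = (-10834 + 915)*3208 + 21172 = -9919*3208 + 21172 = -31820152 + 21172 = -31798980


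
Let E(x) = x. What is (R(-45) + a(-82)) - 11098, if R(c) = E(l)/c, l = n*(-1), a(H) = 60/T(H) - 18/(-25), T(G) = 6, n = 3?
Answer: -831541/75 ≈ -11087.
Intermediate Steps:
a(H) = 268/25 (a(H) = 60/6 - 18/(-25) = 60*(⅙) - 18*(-1/25) = 10 + 18/25 = 268/25)
l = -3 (l = 3*(-1) = -3)
R(c) = -3/c
(R(-45) + a(-82)) - 11098 = (-3/(-45) + 268/25) - 11098 = (-3*(-1/45) + 268/25) - 11098 = (1/15 + 268/25) - 11098 = 809/75 - 11098 = -831541/75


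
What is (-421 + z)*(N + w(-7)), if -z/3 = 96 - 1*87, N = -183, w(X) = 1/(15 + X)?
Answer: 81928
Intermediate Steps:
z = -27 (z = -3*(96 - 1*87) = -3*(96 - 87) = -3*9 = -27)
(-421 + z)*(N + w(-7)) = (-421 - 27)*(-183 + 1/(15 - 7)) = -448*(-183 + 1/8) = -448*(-183 + ⅛) = -448*(-1463/8) = 81928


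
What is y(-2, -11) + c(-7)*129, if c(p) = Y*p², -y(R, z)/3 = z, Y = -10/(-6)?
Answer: 10568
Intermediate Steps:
Y = 5/3 (Y = -10*(-⅙) = 5/3 ≈ 1.6667)
y(R, z) = -3*z
c(p) = 5*p²/3
y(-2, -11) + c(-7)*129 = -3*(-11) + ((5/3)*(-7)²)*129 = 33 + ((5/3)*49)*129 = 33 + (245/3)*129 = 33 + 10535 = 10568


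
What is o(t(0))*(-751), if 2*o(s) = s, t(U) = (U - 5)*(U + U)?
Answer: 0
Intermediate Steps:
t(U) = 2*U*(-5 + U) (t(U) = (-5 + U)*(2*U) = 2*U*(-5 + U))
o(s) = s/2
o(t(0))*(-751) = ((2*0*(-5 + 0))/2)*(-751) = ((2*0*(-5))/2)*(-751) = ((½)*0)*(-751) = 0*(-751) = 0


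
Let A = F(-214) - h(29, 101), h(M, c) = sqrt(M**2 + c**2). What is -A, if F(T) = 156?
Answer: -156 + sqrt(11042) ≈ -50.919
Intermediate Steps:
A = 156 - sqrt(11042) (A = 156 - sqrt(29**2 + 101**2) = 156 - sqrt(841 + 10201) = 156 - sqrt(11042) ≈ 50.919)
-A = -(156 - sqrt(11042)) = -156 + sqrt(11042)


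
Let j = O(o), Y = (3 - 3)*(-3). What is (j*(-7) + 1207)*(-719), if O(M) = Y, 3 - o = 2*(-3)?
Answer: -867833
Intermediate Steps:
Y = 0 (Y = 0*(-3) = 0)
o = 9 (o = 3 - 2*(-3) = 3 - 1*(-6) = 3 + 6 = 9)
O(M) = 0
j = 0
(j*(-7) + 1207)*(-719) = (0*(-7) + 1207)*(-719) = (0 + 1207)*(-719) = 1207*(-719) = -867833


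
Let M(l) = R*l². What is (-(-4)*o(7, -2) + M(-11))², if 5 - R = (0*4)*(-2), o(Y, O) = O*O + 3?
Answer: 400689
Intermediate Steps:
o(Y, O) = 3 + O² (o(Y, O) = O² + 3 = 3 + O²)
R = 5 (R = 5 - 0*4*(-2) = 5 - 0*(-2) = 5 - 1*0 = 5 + 0 = 5)
M(l) = 5*l²
(-(-4)*o(7, -2) + M(-11))² = (-(-4)*(3 + (-2)²) + 5*(-11)²)² = (-(-4)*(3 + 4) + 5*121)² = (-(-4)*7 + 605)² = (-4*(-7) + 605)² = (28 + 605)² = 633² = 400689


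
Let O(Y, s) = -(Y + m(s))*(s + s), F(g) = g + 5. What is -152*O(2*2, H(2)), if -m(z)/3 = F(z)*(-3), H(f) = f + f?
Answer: 103360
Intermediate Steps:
F(g) = 5 + g
H(f) = 2*f
m(z) = 45 + 9*z (m(z) = -3*(5 + z)*(-3) = -3*(-15 - 3*z) = 45 + 9*z)
O(Y, s) = -2*s*(45 + Y + 9*s) (O(Y, s) = -(Y + (45 + 9*s))*(s + s) = -(45 + Y + 9*s)*2*s = -2*s*(45 + Y + 9*s))
-152*O(2*2, H(2)) = -(-304)*2*2*(45 + 2*2 + 9*(2*2)) = -(-304)*4*(45 + 4 + 9*4) = -(-304)*4*(45 + 4 + 36) = -(-304)*4*85 = -152*(-680) = 103360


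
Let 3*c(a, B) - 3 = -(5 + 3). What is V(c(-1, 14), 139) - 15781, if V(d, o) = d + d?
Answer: -47353/3 ≈ -15784.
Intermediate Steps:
c(a, B) = -5/3 (c(a, B) = 1 + (-(5 + 3))/3 = 1 + (-1*8)/3 = 1 + (⅓)*(-8) = 1 - 8/3 = -5/3)
V(d, o) = 2*d
V(c(-1, 14), 139) - 15781 = 2*(-5/3) - 15781 = -10/3 - 15781 = -47353/3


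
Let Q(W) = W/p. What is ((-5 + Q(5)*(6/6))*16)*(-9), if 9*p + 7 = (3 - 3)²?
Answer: 11520/7 ≈ 1645.7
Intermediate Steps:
p = -7/9 (p = -7/9 + (3 - 3)²/9 = -7/9 + (⅑)*0² = -7/9 + (⅑)*0 = -7/9 + 0 = -7/9 ≈ -0.77778)
Q(W) = -9*W/7 (Q(W) = W/(-7/9) = W*(-9/7) = -9*W/7)
((-5 + Q(5)*(6/6))*16)*(-9) = ((-5 + (-9/7*5)*(6/6))*16)*(-9) = ((-5 - 270/(7*6))*16)*(-9) = ((-5 - 45/7*1)*16)*(-9) = ((-5 - 45/7)*16)*(-9) = -80/7*16*(-9) = -1280/7*(-9) = 11520/7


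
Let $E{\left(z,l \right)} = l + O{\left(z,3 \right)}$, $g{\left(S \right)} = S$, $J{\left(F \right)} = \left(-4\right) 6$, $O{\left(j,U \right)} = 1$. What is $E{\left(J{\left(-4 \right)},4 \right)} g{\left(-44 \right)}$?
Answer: $-220$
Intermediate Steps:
$J{\left(F \right)} = -24$
$E{\left(z,l \right)} = 1 + l$ ($E{\left(z,l \right)} = l + 1 = 1 + l$)
$E{\left(J{\left(-4 \right)},4 \right)} g{\left(-44 \right)} = \left(1 + 4\right) \left(-44\right) = 5 \left(-44\right) = -220$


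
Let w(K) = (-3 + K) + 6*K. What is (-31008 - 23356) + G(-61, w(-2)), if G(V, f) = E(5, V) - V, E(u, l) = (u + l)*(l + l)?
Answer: -47471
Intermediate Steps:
w(K) = -3 + 7*K
E(u, l) = 2*l*(l + u) (E(u, l) = (l + u)*(2*l) = 2*l*(l + u))
G(V, f) = -V + 2*V*(5 + V) (G(V, f) = 2*V*(V + 5) - V = 2*V*(5 + V) - V = -V + 2*V*(5 + V))
(-31008 - 23356) + G(-61, w(-2)) = (-31008 - 23356) - 61*(9 + 2*(-61)) = -54364 - 61*(9 - 122) = -54364 - 61*(-113) = -54364 + 6893 = -47471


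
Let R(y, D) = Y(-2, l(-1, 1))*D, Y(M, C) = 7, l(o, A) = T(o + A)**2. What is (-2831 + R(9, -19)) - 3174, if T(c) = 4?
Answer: -6138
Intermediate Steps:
l(o, A) = 16 (l(o, A) = 4**2 = 16)
R(y, D) = 7*D
(-2831 + R(9, -19)) - 3174 = (-2831 + 7*(-19)) - 3174 = (-2831 - 133) - 3174 = -2964 - 3174 = -6138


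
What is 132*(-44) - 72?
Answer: -5880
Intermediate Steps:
132*(-44) - 72 = -5808 - 72 = -5880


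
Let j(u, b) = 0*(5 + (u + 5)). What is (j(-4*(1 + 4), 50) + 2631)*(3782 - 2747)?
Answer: 2723085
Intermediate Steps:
j(u, b) = 0 (j(u, b) = 0*(5 + (5 + u)) = 0*(10 + u) = 0)
(j(-4*(1 + 4), 50) + 2631)*(3782 - 2747) = (0 + 2631)*(3782 - 2747) = 2631*1035 = 2723085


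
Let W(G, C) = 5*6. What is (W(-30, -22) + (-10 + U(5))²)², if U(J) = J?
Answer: 3025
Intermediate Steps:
W(G, C) = 30
(W(-30, -22) + (-10 + U(5))²)² = (30 + (-10 + 5)²)² = (30 + (-5)²)² = (30 + 25)² = 55² = 3025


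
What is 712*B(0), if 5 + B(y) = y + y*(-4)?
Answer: -3560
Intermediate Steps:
B(y) = -5 - 3*y (B(y) = -5 + (y + y*(-4)) = -5 + (y - 4*y) = -5 - 3*y)
712*B(0) = 712*(-5 - 3*0) = 712*(-5 + 0) = 712*(-5) = -3560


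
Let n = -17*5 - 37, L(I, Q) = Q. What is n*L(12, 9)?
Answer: -1098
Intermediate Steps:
n = -122 (n = -85 - 37 = -122)
n*L(12, 9) = -122*9 = -1098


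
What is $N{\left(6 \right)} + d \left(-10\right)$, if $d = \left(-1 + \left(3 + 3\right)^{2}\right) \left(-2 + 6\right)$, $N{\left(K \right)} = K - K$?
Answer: $-1400$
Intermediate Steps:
$N{\left(K \right)} = 0$
$d = 140$ ($d = \left(-1 + 6^{2}\right) 4 = \left(-1 + 36\right) 4 = 35 \cdot 4 = 140$)
$N{\left(6 \right)} + d \left(-10\right) = 0 + 140 \left(-10\right) = 0 - 1400 = -1400$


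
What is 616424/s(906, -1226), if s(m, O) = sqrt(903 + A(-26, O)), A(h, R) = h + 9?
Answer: 308212*sqrt(886)/443 ≈ 20709.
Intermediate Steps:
A(h, R) = 9 + h
s(m, O) = sqrt(886) (s(m, O) = sqrt(903 + (9 - 26)) = sqrt(903 - 17) = sqrt(886))
616424/s(906, -1226) = 616424/(sqrt(886)) = 616424*(sqrt(886)/886) = 308212*sqrt(886)/443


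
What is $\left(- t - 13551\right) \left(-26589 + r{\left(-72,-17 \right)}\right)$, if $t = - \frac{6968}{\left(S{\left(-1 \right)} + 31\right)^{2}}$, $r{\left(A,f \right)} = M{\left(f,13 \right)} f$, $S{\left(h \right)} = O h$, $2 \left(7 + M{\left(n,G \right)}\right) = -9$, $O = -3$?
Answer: $\frac{206634553139}{578} \approx 3.575 \cdot 10^{8}$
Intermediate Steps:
$M{\left(n,G \right)} = - \frac{23}{2}$ ($M{\left(n,G \right)} = -7 + \frac{1}{2} \left(-9\right) = -7 - \frac{9}{2} = - \frac{23}{2}$)
$S{\left(h \right)} = - 3 h$
$r{\left(A,f \right)} = - \frac{23 f}{2}$
$t = - \frac{1742}{289}$ ($t = - \frac{6968}{\left(\left(-3\right) \left(-1\right) + 31\right)^{2}} = - \frac{6968}{\left(3 + 31\right)^{2}} = - \frac{6968}{34^{2}} = - \frac{6968}{1156} = \left(-6968\right) \frac{1}{1156} = - \frac{1742}{289} \approx -6.0277$)
$\left(- t - 13551\right) \left(-26589 + r{\left(-72,-17 \right)}\right) = \left(\left(-1\right) \left(- \frac{1742}{289}\right) - 13551\right) \left(-26589 - - \frac{391}{2}\right) = \left(\frac{1742}{289} - 13551\right) \left(-26589 + \frac{391}{2}\right) = \left(- \frac{3914497}{289}\right) \left(- \frac{52787}{2}\right) = \frac{206634553139}{578}$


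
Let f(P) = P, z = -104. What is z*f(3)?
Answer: -312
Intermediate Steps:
z*f(3) = -104*3 = -312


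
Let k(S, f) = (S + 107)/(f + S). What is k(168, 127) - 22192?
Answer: -1309273/59 ≈ -22191.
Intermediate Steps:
k(S, f) = (107 + S)/(S + f)
k(168, 127) - 22192 = (107 + 168)/(168 + 127) - 22192 = 275/295 - 22192 = (1/295)*275 - 22192 = 55/59 - 22192 = -1309273/59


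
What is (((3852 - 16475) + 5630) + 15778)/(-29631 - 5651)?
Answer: -8785/35282 ≈ -0.24899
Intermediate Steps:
(((3852 - 16475) + 5630) + 15778)/(-29631 - 5651) = ((-12623 + 5630) + 15778)/(-35282) = (-6993 + 15778)*(-1/35282) = 8785*(-1/35282) = -8785/35282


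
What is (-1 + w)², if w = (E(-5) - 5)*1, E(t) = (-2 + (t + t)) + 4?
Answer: 196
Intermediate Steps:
E(t) = 2 + 2*t (E(t) = (-2 + 2*t) + 4 = 2 + 2*t)
w = -13 (w = ((2 + 2*(-5)) - 5)*1 = ((2 - 10) - 5)*1 = (-8 - 5)*1 = -13*1 = -13)
(-1 + w)² = (-1 - 13)² = (-14)² = 196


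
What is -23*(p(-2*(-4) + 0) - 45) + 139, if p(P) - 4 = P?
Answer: 898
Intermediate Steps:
p(P) = 4 + P
-23*(p(-2*(-4) + 0) - 45) + 139 = -23*((4 + (-2*(-4) + 0)) - 45) + 139 = -23*((4 + (8 + 0)) - 45) + 139 = -23*((4 + 8) - 45) + 139 = -23*(12 - 45) + 139 = -23*(-33) + 139 = 759 + 139 = 898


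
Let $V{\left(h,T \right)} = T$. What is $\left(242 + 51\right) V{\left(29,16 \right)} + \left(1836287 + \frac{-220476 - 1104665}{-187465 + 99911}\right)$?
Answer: $\frac{161186050291}{87554} \approx 1.841 \cdot 10^{6}$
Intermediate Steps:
$\left(242 + 51\right) V{\left(29,16 \right)} + \left(1836287 + \frac{-220476 - 1104665}{-187465 + 99911}\right) = \left(242 + 51\right) 16 + \left(1836287 + \frac{-220476 - 1104665}{-187465 + 99911}\right) = 293 \cdot 16 + \left(1836287 - \frac{1325141}{-87554}\right) = 4688 + \left(1836287 - - \frac{1325141}{87554}\right) = 4688 + \left(1836287 + \frac{1325141}{87554}\right) = 4688 + \frac{160775597139}{87554} = \frac{161186050291}{87554}$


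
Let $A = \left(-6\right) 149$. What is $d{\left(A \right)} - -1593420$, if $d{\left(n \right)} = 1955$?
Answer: $1595375$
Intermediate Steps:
$A = -894$
$d{\left(A \right)} - -1593420 = 1955 - -1593420 = 1955 + 1593420 = 1595375$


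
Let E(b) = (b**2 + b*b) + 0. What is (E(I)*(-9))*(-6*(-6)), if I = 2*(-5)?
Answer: -64800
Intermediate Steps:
I = -10
E(b) = 2*b**2 (E(b) = (b**2 + b**2) + 0 = 2*b**2 + 0 = 2*b**2)
(E(I)*(-9))*(-6*(-6)) = ((2*(-10)**2)*(-9))*(-6*(-6)) = ((2*100)*(-9))*36 = (200*(-9))*36 = -1800*36 = -64800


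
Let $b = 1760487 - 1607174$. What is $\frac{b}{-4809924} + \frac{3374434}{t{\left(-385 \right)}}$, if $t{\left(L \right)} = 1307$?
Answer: $\frac{16230570702925}{6286570668} \approx 2581.8$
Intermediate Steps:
$b = 153313$
$\frac{b}{-4809924} + \frac{3374434}{t{\left(-385 \right)}} = \frac{153313}{-4809924} + \frac{3374434}{1307} = 153313 \left(- \frac{1}{4809924}\right) + 3374434 \cdot \frac{1}{1307} = - \frac{153313}{4809924} + \frac{3374434}{1307} = \frac{16230570702925}{6286570668}$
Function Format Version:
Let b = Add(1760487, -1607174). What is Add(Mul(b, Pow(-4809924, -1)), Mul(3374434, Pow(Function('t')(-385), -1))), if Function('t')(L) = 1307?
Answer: Rational(16230570702925, 6286570668) ≈ 2581.8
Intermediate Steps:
b = 153313
Add(Mul(b, Pow(-4809924, -1)), Mul(3374434, Pow(Function('t')(-385), -1))) = Add(Mul(153313, Pow(-4809924, -1)), Mul(3374434, Pow(1307, -1))) = Add(Mul(153313, Rational(-1, 4809924)), Mul(3374434, Rational(1, 1307))) = Add(Rational(-153313, 4809924), Rational(3374434, 1307)) = Rational(16230570702925, 6286570668)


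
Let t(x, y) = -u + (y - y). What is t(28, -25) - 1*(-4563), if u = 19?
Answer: 4544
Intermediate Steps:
t(x, y) = -19 (t(x, y) = -1*19 + (y - y) = -19 + 0 = -19)
t(28, -25) - 1*(-4563) = -19 - 1*(-4563) = -19 + 4563 = 4544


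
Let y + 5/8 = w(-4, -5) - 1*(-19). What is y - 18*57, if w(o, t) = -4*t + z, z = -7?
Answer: -7957/8 ≈ -994.63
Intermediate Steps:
w(o, t) = -7 - 4*t (w(o, t) = -4*t - 7 = -7 - 4*t)
y = 251/8 (y = -5/8 + ((-7 - 4*(-5)) - 1*(-19)) = -5/8 + ((-7 + 20) + 19) = -5/8 + (13 + 19) = -5/8 + 32 = 251/8 ≈ 31.375)
y - 18*57 = 251/8 - 18*57 = 251/8 - 1026 = -7957/8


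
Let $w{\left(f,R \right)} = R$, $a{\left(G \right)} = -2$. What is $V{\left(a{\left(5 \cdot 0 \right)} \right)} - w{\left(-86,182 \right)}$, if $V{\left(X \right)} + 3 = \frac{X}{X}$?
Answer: $-184$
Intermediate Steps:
$V{\left(X \right)} = -2$ ($V{\left(X \right)} = -3 + \frac{X}{X} = -3 + 1 = -2$)
$V{\left(a{\left(5 \cdot 0 \right)} \right)} - w{\left(-86,182 \right)} = -2 - 182 = -184$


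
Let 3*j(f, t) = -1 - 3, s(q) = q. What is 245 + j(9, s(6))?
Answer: 731/3 ≈ 243.67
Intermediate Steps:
j(f, t) = -4/3 (j(f, t) = (-1 - 3)/3 = (⅓)*(-4) = -4/3)
245 + j(9, s(6)) = 245 - 4/3 = 731/3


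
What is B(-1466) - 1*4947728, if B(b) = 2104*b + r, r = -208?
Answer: -8032400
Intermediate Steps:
B(b) = -208 + 2104*b (B(b) = 2104*b - 208 = -208 + 2104*b)
B(-1466) - 1*4947728 = (-208 + 2104*(-1466)) - 1*4947728 = (-208 - 3084464) - 4947728 = -3084672 - 4947728 = -8032400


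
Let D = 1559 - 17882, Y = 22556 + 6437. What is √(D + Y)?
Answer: √12670 ≈ 112.56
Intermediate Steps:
Y = 28993
D = -16323
√(D + Y) = √(-16323 + 28993) = √12670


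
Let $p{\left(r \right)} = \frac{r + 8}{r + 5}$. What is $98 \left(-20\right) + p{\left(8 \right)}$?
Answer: $- \frac{25464}{13} \approx -1958.8$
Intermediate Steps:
$p{\left(r \right)} = \frac{8 + r}{5 + r}$
$98 \left(-20\right) + p{\left(8 \right)} = 98 \left(-20\right) + \frac{8 + 8}{5 + 8} = -1960 + \frac{1}{13} \cdot 16 = -1960 + \frac{16}{13} = - \frac{25464}{13}$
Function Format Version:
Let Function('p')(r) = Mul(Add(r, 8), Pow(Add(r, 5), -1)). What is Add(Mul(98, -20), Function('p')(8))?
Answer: Rational(-25464, 13) ≈ -1958.8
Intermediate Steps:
Function('p')(r) = Mul(Pow(Add(5, r), -1), Add(8, r)) (Function('p')(r) = Mul(Add(8, r), Pow(Add(5, r), -1)) = Mul(Pow(Add(5, r), -1), Add(8, r)))
Add(Mul(98, -20), Function('p')(8)) = Add(Mul(98, -20), Mul(Pow(Add(5, 8), -1), Add(8, 8))) = Add(-1960, Mul(Pow(13, -1), 16)) = Add(-1960, Mul(Rational(1, 13), 16)) = Add(-1960, Rational(16, 13)) = Rational(-25464, 13)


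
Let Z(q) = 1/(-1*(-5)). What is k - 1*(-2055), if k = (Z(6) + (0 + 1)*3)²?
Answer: 51631/25 ≈ 2065.2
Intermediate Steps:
Z(q) = ⅕ (Z(q) = 1/5 = ⅕)
k = 256/25 (k = (⅕ + (0 + 1)*3)² = (⅕ + 1*3)² = (⅕ + 3)² = (16/5)² = 256/25 ≈ 10.240)
k - 1*(-2055) = 256/25 - 1*(-2055) = 256/25 + 2055 = 51631/25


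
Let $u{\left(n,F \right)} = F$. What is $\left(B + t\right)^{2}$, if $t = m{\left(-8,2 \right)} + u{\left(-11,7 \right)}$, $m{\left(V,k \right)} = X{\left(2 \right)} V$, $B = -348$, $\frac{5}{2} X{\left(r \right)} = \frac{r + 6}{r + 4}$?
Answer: $\frac{26822041}{225} \approx 1.1921 \cdot 10^{5}$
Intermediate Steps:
$X{\left(r \right)} = \frac{2 \left(6 + r\right)}{5 \left(4 + r\right)}$ ($X{\left(r \right)} = \frac{2 \frac{r + 6}{r + 4}}{5} = \frac{2 \frac{6 + r}{4 + r}}{5} = \frac{2 \left(6 + r\right)}{5 \left(4 + r\right)}$)
$m{\left(V,k \right)} = \frac{8 V}{15}$ ($m{\left(V,k \right)} = \frac{2 \left(6 + 2\right)}{5 \left(4 + 2\right)} V = \frac{2}{5} \cdot \frac{1}{6} \cdot 8 V = \frac{8 V}{15}$)
$t = \frac{41}{15}$ ($t = \frac{8}{15} \left(-8\right) + 7 = - \frac{64}{15} + 7 = \frac{41}{15} \approx 2.7333$)
$\left(B + t\right)^{2} = \left(-348 + \frac{41}{15}\right)^{2} = \left(- \frac{5179}{15}\right)^{2} = \frac{26822041}{225}$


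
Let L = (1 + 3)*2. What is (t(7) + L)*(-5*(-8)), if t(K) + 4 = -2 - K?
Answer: -200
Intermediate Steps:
t(K) = -6 - K (t(K) = -4 + (-2 - K) = -6 - K)
L = 8 (L = 4*2 = 8)
(t(7) + L)*(-5*(-8)) = ((-6 - 1*7) + 8)*(-5*(-8)) = ((-6 - 7) + 8)*40 = (-13 + 8)*40 = -5*40 = -200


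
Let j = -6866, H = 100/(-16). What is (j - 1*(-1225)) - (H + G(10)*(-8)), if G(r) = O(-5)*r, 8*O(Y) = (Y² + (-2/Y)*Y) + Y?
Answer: -21819/4 ≈ -5454.8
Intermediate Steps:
H = -25/4 (H = 100*(-1/16) = -25/4 ≈ -6.2500)
O(Y) = -¼ + Y/8 + Y²/8 (O(Y) = ((Y² + (-2/Y)*Y) + Y)/8 = ((Y² - 2) + Y)/8 = ((-2 + Y²) + Y)/8 = (-2 + Y + Y²)/8 = -¼ + Y/8 + Y²/8)
G(r) = 9*r/4 (G(r) = (-¼ + (⅛)*(-5) + (⅛)*(-5)²)*r = (-¼ - 5/8 + (⅛)*25)*r = (-¼ - 5/8 + 25/8)*r = 9*r/4)
(j - 1*(-1225)) - (H + G(10)*(-8)) = (-6866 - 1*(-1225)) - (-25/4 + ((9/4)*10)*(-8)) = (-6866 + 1225) - (-25/4 + (45/2)*(-8)) = -5641 - (-25/4 - 180) = -5641 - 1*(-745/4) = -5641 + 745/4 = -21819/4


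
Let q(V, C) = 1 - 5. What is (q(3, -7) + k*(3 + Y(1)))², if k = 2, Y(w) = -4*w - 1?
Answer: 64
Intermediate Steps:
Y(w) = -1 - 4*w
q(V, C) = -4
(q(3, -7) + k*(3 + Y(1)))² = (-4 + 2*(3 + (-1 - 4*1)))² = (-4 + 2*(3 + (-1 - 4)))² = (-4 + 2*(3 - 5))² = (-4 + 2*(-2))² = (-4 - 4)² = (-8)² = 64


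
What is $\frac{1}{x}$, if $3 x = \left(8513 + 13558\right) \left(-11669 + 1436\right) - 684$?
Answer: $- \frac{1}{75284409} \approx -1.3283 \cdot 10^{-8}$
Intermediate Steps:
$x = -75284409$ ($x = \frac{\left(8513 + 13558\right) \left(-11669 + 1436\right) - 684}{3} = \frac{22071 \left(-10233\right) - 684}{3} = \frac{-225852543 - 684}{3} = \frac{1}{3} \left(-225853227\right) = -75284409$)
$\frac{1}{x} = \frac{1}{-75284409} = - \frac{1}{75284409}$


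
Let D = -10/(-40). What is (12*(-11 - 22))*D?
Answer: -99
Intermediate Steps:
D = ¼ (D = -10*(-1/40) = ¼ ≈ 0.25000)
(12*(-11 - 22))*D = (12*(-11 - 22))*(¼) = (12*(-33))*(¼) = -396*¼ = -99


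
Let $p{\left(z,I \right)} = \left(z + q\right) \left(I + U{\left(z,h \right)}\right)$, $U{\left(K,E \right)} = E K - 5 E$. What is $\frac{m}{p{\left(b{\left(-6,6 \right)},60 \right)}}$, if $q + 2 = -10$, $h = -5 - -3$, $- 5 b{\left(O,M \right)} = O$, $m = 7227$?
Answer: $- \frac{20075}{2028} \approx -9.8989$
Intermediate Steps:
$b{\left(O,M \right)} = - \frac{O}{5}$
$h = -2$ ($h = -5 + 3 = -2$)
$U{\left(K,E \right)} = - 5 E + E K$
$q = -12$ ($q = -2 - 10 = -12$)
$p{\left(z,I \right)} = \left(-12 + z\right) \left(10 + I - 2 z\right)$ ($p{\left(z,I \right)} = \left(z - 12\right) \left(I - 2 \left(-5 + z\right)\right) = \left(-12 + z\right) \left(I - \left(-10 + 2 z\right)\right) = \left(-12 + z\right) \left(10 + I - 2 z\right)$)
$\frac{m}{p{\left(b{\left(-6,6 \right)},60 \right)}} = \frac{7227}{-120 - 720 - 2 \left(\left(- \frac{1}{5}\right) \left(-6\right)\right)^{2} + 34 \left(\left(- \frac{1}{5}\right) \left(-6\right)\right) + 60 \left(\left(- \frac{1}{5}\right) \left(-6\right)\right)} = \frac{7227}{-120 - 720 - 2 \left(\frac{6}{5}\right)^{2} + 34 \cdot \frac{6}{5} + 60 \cdot \frac{6}{5}} = \frac{7227}{-120 - 720 - \frac{72}{25} + \frac{204}{5} + 72} = \frac{7227}{- \frac{18252}{25}} = 7227 \left(- \frac{25}{18252}\right) = - \frac{20075}{2028}$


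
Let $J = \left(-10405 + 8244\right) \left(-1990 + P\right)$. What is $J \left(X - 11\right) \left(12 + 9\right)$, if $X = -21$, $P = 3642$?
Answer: $2399021184$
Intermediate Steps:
$J = -3569972$ ($J = \left(-10405 + 8244\right) \left(-1990 + 3642\right) = \left(-2161\right) 1652 = -3569972$)
$J \left(X - 11\right) \left(12 + 9\right) = - 3569972 \left(-21 - 11\right) \left(12 + 9\right) = - 3569972 \left(\left(-32\right) 21\right) = \left(-3569972\right) \left(-672\right) = 2399021184$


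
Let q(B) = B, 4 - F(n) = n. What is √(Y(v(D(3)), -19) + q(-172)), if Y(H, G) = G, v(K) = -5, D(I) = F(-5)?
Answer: I*√191 ≈ 13.82*I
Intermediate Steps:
F(n) = 4 - n
D(I) = 9 (D(I) = 4 - 1*(-5) = 4 + 5 = 9)
√(Y(v(D(3)), -19) + q(-172)) = √(-19 - 172) = √(-191) = I*√191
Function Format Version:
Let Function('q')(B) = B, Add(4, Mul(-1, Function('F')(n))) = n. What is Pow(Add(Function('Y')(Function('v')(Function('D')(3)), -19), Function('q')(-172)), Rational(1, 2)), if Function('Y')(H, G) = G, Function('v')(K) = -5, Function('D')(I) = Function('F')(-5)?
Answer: Mul(I, Pow(191, Rational(1, 2))) ≈ Mul(13.820, I)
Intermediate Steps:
Function('F')(n) = Add(4, Mul(-1, n))
Function('D')(I) = 9 (Function('D')(I) = Add(4, Mul(-1, -5)) = Add(4, 5) = 9)
Pow(Add(Function('Y')(Function('v')(Function('D')(3)), -19), Function('q')(-172)), Rational(1, 2)) = Pow(Add(-19, -172), Rational(1, 2)) = Pow(-191, Rational(1, 2)) = Mul(I, Pow(191, Rational(1, 2)))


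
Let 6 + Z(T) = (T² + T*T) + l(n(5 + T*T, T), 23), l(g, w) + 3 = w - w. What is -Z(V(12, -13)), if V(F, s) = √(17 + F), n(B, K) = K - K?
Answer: -49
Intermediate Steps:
n(B, K) = 0
l(g, w) = -3 (l(g, w) = -3 + (w - w) = -3 + 0 = -3)
Z(T) = -9 + 2*T² (Z(T) = -6 + ((T² + T*T) - 3) = -6 + ((T² + T²) - 3) = -6 + (2*T² - 3) = -6 + (-3 + 2*T²) = -9 + 2*T²)
-Z(V(12, -13)) = -(-9 + 2*(√(17 + 12))²) = -(-9 + 2*(√29)²) = -(-9 + 2*29) = -(-9 + 58) = -1*49 = -49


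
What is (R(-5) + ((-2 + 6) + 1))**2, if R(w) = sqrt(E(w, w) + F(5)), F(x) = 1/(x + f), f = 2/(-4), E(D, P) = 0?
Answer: (15 + sqrt(2))**2/9 ≈ 29.936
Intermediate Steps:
f = -1/2 (f = 2*(-1/4) = -1/2 ≈ -0.50000)
F(x) = 1/(-1/2 + x) (F(x) = 1/(x - 1/2) = 1/(-1/2 + x))
R(w) = sqrt(2)/3 (R(w) = sqrt(0 + 2/(-1 + 2*5)) = sqrt(0 + 2/(-1 + 10)) = sqrt(0 + 2/9) = sqrt(2/9) = sqrt(2)/3)
(R(-5) + ((-2 + 6) + 1))**2 = (sqrt(2)/3 + ((-2 + 6) + 1))**2 = (sqrt(2)/3 + (4 + 1))**2 = (sqrt(2)/3 + 5)**2 = (5 + sqrt(2)/3)**2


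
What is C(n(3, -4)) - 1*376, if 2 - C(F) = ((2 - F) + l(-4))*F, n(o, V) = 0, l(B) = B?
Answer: -374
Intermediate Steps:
C(F) = 2 - F*(-2 - F) (C(F) = 2 - ((2 - F) - 4)*F = 2 - (-2 - F)*F = 2 - F*(-2 - F))
C(n(3, -4)) - 1*376 = (2 + 0² + 2*0) - 1*376 = (2 + 0 + 0) - 376 = 2 - 376 = -374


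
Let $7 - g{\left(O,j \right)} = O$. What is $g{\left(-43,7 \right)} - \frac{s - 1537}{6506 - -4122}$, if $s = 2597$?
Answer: $\frac{132585}{2657} \approx 49.9$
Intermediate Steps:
$g{\left(O,j \right)} = 7 - O$
$g{\left(-43,7 \right)} - \frac{s - 1537}{6506 - -4122} = \left(7 - -43\right) - \frac{2597 - 1537}{6506 - -4122} = \left(7 + 43\right) - \frac{1060}{6506 + \left(-4477 + 8599\right)} = 50 - \frac{1060}{6506 + 4122} = 50 - \frac{1060}{10628} = 50 - 1060 \cdot \frac{1}{10628} = 50 - \frac{265}{2657} = \frac{132585}{2657}$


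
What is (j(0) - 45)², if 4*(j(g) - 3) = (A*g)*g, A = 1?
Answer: 1764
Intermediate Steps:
j(g) = 3 + g²/4 (j(g) = 3 + ((1*g)*g)/4 = 3 + (g*g)/4 = 3 + g²/4)
(j(0) - 45)² = ((3 + (¼)*0²) - 45)² = ((3 + (¼)*0) - 45)² = ((3 + 0) - 45)² = (3 - 45)² = (-42)² = 1764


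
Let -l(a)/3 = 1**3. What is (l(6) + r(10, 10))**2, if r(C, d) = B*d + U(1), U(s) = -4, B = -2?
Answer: 729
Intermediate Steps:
l(a) = -3 (l(a) = -3*1**3 = -3*1 = -3)
r(C, d) = -4 - 2*d (r(C, d) = -2*d - 4 = -4 - 2*d)
(l(6) + r(10, 10))**2 = (-3 + (-4 - 2*10))**2 = (-3 + (-4 - 20))**2 = (-3 - 24)**2 = (-27)**2 = 729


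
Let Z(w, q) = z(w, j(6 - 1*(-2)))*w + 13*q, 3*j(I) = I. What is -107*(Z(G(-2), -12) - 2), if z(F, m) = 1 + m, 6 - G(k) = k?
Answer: 41302/3 ≈ 13767.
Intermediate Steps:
G(k) = 6 - k
j(I) = I/3
Z(w, q) = 13*q + 11*w/3 (Z(w, q) = (1 + (6 - 1*(-2))/3)*w + 13*q = (1 + (6 + 2)/3)*w + 13*q = (1 + (⅓)*8)*w + 13*q = (1 + 8/3)*w + 13*q = 11*w/3 + 13*q = 13*q + 11*w/3)
-107*(Z(G(-2), -12) - 2) = -107*((13*(-12) + 11*(6 - 1*(-2))/3) - 2) = -107*((-156 + 11*(6 + 2)/3) - 2) = -107*((-156 + (11/3)*8) - 2) = -107*((-156 + 88/3) - 2) = -107*(-380/3 - 2) = -107*(-386/3) = 41302/3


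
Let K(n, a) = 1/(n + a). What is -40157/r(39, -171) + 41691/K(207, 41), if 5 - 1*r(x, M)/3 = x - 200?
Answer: 5148965107/498 ≈ 1.0339e+7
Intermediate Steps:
K(n, a) = 1/(a + n)
r(x, M) = 615 - 3*x (r(x, M) = 15 - 3*(x - 200) = 15 - 3*(-200 + x) = 15 + (600 - 3*x) = 615 - 3*x)
-40157/r(39, -171) + 41691/K(207, 41) = -40157/(615 - 3*39) + 41691/(1/(41 + 207)) = -40157/(615 - 117) + 41691/(1/248) = -40157/498 + 41691/(1/248) = -40157*1/498 + 41691*248 = -40157/498 + 10339368 = 5148965107/498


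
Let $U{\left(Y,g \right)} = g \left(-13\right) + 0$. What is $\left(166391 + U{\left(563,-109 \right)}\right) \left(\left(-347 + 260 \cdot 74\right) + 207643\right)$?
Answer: $38014553088$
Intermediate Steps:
$U{\left(Y,g \right)} = - 13 g$ ($U{\left(Y,g \right)} = - 13 g + 0 = - 13 g$)
$\left(166391 + U{\left(563,-109 \right)}\right) \left(\left(-347 + 260 \cdot 74\right) + 207643\right) = \left(166391 - -1417\right) \left(\left(-347 + 260 \cdot 74\right) + 207643\right) = \left(166391 + 1417\right) \left(\left(-347 + 19240\right) + 207643\right) = 167808 \left(18893 + 207643\right) = 167808 \cdot 226536 = 38014553088$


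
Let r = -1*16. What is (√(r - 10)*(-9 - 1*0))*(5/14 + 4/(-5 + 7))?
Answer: -297*I*√26/14 ≈ -108.17*I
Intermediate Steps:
r = -16
(√(r - 10)*(-9 - 1*0))*(5/14 + 4/(-5 + 7)) = (√(-16 - 10)*(-9 - 1*0))*(5/14 + 4/(-5 + 7)) = (√(-26)*(-9 + 0))*(5*(1/14) + 4/2) = ((I*√26)*(-9))*(5/14 + 4*(½)) = (-9*I*√26)*(5/14 + 2) = -9*I*√26*(33/14) = -297*I*√26/14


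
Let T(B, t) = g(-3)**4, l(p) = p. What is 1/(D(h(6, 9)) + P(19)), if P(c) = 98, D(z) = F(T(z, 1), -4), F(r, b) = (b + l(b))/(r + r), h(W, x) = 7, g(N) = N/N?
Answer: 1/94 ≈ 0.010638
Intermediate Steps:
g(N) = 1
T(B, t) = 1 (T(B, t) = 1**4 = 1)
F(r, b) = b/r (F(r, b) = (b + b)/(r + r) = (2*b)/((2*r)) = (2*b)*(1/(2*r)) = b/r)
D(z) = -4 (D(z) = -4/1 = -4*1 = -4)
1/(D(h(6, 9)) + P(19)) = 1/(-4 + 98) = 1/94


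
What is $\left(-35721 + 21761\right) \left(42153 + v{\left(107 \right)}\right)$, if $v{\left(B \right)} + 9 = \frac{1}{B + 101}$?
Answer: $- \frac{15296587985}{26} \approx -5.8833 \cdot 10^{8}$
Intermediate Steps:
$v{\left(B \right)} = -9 + \frac{1}{101 + B}$ ($v{\left(B \right)} = -9 + \frac{1}{B + 101} = -9 + \frac{1}{101 + B}$)
$\left(-35721 + 21761\right) \left(42153 + v{\left(107 \right)}\right) = \left(-35721 + 21761\right) \left(42153 + \frac{-908 - 963}{101 + 107}\right) = - 13960 \left(42153 + \frac{-908 - 963}{208}\right) = - 13960 \left(42153 + \frac{1}{208} \left(-1871\right)\right) = - 13960 \left(42153 - \frac{1871}{208}\right) = \left(-13960\right) \frac{8765953}{208} = - \frac{15296587985}{26}$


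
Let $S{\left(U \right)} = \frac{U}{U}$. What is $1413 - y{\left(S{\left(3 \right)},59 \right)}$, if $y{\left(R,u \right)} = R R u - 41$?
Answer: $1395$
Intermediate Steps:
$S{\left(U \right)} = 1$
$y{\left(R,u \right)} = -41 + u R^{2}$ ($y{\left(R,u \right)} = R^{2} u - 41 = u R^{2} - 41 = -41 + u R^{2}$)
$1413 - y{\left(S{\left(3 \right)},59 \right)} = 1413 - \left(-41 + 59 \cdot 1^{2}\right) = 1413 - \left(-41 + 59 \cdot 1\right) = 1413 - \left(-41 + 59\right) = 1413 - 18 = 1395$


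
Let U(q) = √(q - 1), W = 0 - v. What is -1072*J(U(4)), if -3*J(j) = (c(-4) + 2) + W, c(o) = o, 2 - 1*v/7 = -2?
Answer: -10720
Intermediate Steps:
v = 28 (v = 14 - 7*(-2) = 14 + 14 = 28)
W = -28 (W = 0 - 1*28 = 0 - 28 = -28)
U(q) = √(-1 + q)
J(j) = 10 (J(j) = -((-4 + 2) - 28)/3 = -(-2 - 28)/3 = -⅓*(-30) = 10)
-1072*J(U(4)) = -1072*10 = -10720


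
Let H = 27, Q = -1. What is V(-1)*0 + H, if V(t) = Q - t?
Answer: 27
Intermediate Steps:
V(t) = -1 - t
V(-1)*0 + H = (-1 - 1*(-1))*0 + 27 = (-1 + 1)*0 + 27 = 0*0 + 27 = 0 + 27 = 27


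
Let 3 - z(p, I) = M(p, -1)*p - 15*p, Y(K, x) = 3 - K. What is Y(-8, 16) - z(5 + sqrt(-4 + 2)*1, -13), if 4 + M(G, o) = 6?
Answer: -57 - 13*I*sqrt(2) ≈ -57.0 - 18.385*I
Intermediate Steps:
M(G, o) = 2 (M(G, o) = -4 + 6 = 2)
z(p, I) = 3 + 13*p (z(p, I) = 3 - (2*p - 15*p) = 3 - (-13)*p = 3 + 13*p)
Y(-8, 16) - z(5 + sqrt(-4 + 2)*1, -13) = (3 - 1*(-8)) - (3 + 13*(5 + sqrt(-4 + 2)*1)) = (3 + 8) - (3 + 13*(5 + sqrt(-2)*1)) = 11 - (3 + 13*(5 + (I*sqrt(2))*1)) = 11 - (3 + 13*(5 + I*sqrt(2))) = 11 - (3 + (65 + 13*I*sqrt(2))) = 11 - (68 + 13*I*sqrt(2)) = 11 + (-68 - 13*I*sqrt(2)) = -57 - 13*I*sqrt(2)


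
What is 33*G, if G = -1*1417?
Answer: -46761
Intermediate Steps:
G = -1417
33*G = 33*(-1417) = -46761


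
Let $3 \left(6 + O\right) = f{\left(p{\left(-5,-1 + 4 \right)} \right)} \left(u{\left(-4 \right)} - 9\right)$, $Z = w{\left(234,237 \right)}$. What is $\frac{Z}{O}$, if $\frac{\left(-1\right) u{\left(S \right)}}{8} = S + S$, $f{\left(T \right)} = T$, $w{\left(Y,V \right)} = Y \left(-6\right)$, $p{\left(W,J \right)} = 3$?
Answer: $- \frac{1404}{49} \approx -28.653$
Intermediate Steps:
$w{\left(Y,V \right)} = - 6 Y$
$Z = -1404$ ($Z = \left(-6\right) 234 = -1404$)
$u{\left(S \right)} = - 16 S$ ($u{\left(S \right)} = - 8 \left(S + S\right) = - 8 \cdot 2 S = - 16 S$)
$O = 49$ ($O = -6 + \frac{3 \left(\left(-16\right) \left(-4\right) - 9\right)}{3} = -6 + \frac{3 \left(64 - 9\right)}{3} = -6 + \frac{3 \cdot 55}{3} = -6 + \frac{1}{3} \cdot 165 = -6 + 55 = 49$)
$\frac{Z}{O} = - \frac{1404}{49}$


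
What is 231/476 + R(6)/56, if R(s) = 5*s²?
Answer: 1761/476 ≈ 3.6996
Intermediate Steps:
231/476 + R(6)/56 = 231/476 + (5*6²)/56 = 231*(1/476) + (5*36)*(1/56) = 33/68 + 180*(1/56) = 33/68 + 45/14 = 1761/476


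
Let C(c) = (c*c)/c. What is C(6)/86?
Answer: 3/43 ≈ 0.069767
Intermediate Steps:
C(c) = c (C(c) = c²/c = c)
C(6)/86 = 6/86 = 6*(1/86) = 3/43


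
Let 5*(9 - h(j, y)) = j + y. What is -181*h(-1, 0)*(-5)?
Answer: 8326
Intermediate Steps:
h(j, y) = 9 - j/5 - y/5 (h(j, y) = 9 - (j + y)/5 = 9 + (-j/5 - y/5) = 9 - j/5 - y/5)
-181*h(-1, 0)*(-5) = -181*(9 - 1/5*(-1) - 1/5*0)*(-5) = -181*(9 + 1/5 + 0)*(-5) = -8326*(-5)/5 = -181*(-46) = 8326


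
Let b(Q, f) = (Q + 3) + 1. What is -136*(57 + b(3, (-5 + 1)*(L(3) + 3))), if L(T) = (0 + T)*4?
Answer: -8704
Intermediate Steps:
L(T) = 4*T (L(T) = T*4 = 4*T)
b(Q, f) = 4 + Q (b(Q, f) = (3 + Q) + 1 = 4 + Q)
-136*(57 + b(3, (-5 + 1)*(L(3) + 3))) = -136*(57 + (4 + 3)) = -136*(57 + 7) = -136*64 = -8704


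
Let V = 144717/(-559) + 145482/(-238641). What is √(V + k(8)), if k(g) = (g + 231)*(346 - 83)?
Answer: 6*√20344126329030127/3420521 ≈ 250.19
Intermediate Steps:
k(g) = 60753 + 263*g (k(g) = (231 + g)*263 = 60753 + 263*g)
V = -887608565/3420521 (V = 144717*(-1/559) + 145482*(-1/238641) = -144717/559 - 48494/79547 = -887608565/3420521 ≈ -259.50)
√(V + k(8)) = √(-887608565/3420521 + (60753 + 263*8)) = √(-887608565/3420521 + (60753 + 2104)) = √(-887608565/3420521 + 62857) = √(214116079932/3420521) = 6*√20344126329030127/3420521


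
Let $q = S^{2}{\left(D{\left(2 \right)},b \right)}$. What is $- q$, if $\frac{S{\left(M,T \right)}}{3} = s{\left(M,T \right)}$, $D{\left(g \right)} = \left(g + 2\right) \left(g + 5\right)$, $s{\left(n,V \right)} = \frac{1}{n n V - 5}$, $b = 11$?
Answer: $- \frac{1}{8254129} \approx -1.2115 \cdot 10^{-7}$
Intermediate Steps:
$s{\left(n,V \right)} = \frac{1}{-5 + V n^{2}}$ ($s{\left(n,V \right)} = \frac{1}{n^{2} V - 5} = \frac{1}{V n^{2} - 5} = \frac{1}{-5 + V n^{2}}$)
$D{\left(g \right)} = \left(2 + g\right) \left(5 + g\right)$
$S{\left(M,T \right)} = \frac{3}{-5 + T M^{2}}$
$q = \frac{1}{8254129}$ ($q = \left(\frac{3}{-5 + 11 \left(10 + 2^{2} + 7 \cdot 2\right)^{2}}\right)^{2} = \left(\frac{3}{-5 + 11 \left(10 + 4 + 14\right)^{2}}\right)^{2} = \left(\frac{3}{-5 + 11 \cdot 28^{2}}\right)^{2} = \left(\frac{3}{-5 + 11 \cdot 784}\right)^{2} = \left(\frac{3}{-5 + 8624}\right)^{2} = \left(\frac{3}{8619}\right)^{2} = \left(3 \cdot \frac{1}{8619}\right)^{2} = \left(\frac{1}{2873}\right)^{2} = \frac{1}{8254129} \approx 1.2115 \cdot 10^{-7}$)
$- q = \left(-1\right) \frac{1}{8254129} = - \frac{1}{8254129}$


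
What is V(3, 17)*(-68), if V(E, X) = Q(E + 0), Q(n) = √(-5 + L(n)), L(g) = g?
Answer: -68*I*√2 ≈ -96.167*I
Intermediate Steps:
Q(n) = √(-5 + n)
V(E, X) = √(-5 + E) (V(E, X) = √(-5 + (E + 0)) = √(-5 + E))
V(3, 17)*(-68) = √(-5 + 3)*(-68) = √(-2)*(-68) = (I*√2)*(-68) = -68*I*√2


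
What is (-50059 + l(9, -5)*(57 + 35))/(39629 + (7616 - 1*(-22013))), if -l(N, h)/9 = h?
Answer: -45919/69258 ≈ -0.66301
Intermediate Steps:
l(N, h) = -9*h
(-50059 + l(9, -5)*(57 + 35))/(39629 + (7616 - 1*(-22013))) = (-50059 + (-9*(-5))*(57 + 35))/(39629 + (7616 - 1*(-22013))) = (-50059 + 45*92)/(39629 + (7616 + 22013)) = (-50059 + 4140)/(39629 + 29629) = -45919/69258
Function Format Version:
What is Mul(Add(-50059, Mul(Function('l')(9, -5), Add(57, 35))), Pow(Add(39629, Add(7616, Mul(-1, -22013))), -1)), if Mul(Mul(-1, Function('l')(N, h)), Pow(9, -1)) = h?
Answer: Rational(-45919, 69258) ≈ -0.66301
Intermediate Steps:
Function('l')(N, h) = Mul(-9, h)
Mul(Add(-50059, Mul(Function('l')(9, -5), Add(57, 35))), Pow(Add(39629, Add(7616, Mul(-1, -22013))), -1)) = Mul(Add(-50059, Mul(Mul(-9, -5), Add(57, 35))), Pow(Add(39629, Add(7616, Mul(-1, -22013))), -1)) = Mul(Add(-50059, Mul(45, 92)), Pow(Add(39629, Add(7616, 22013)), -1)) = Mul(Add(-50059, 4140), Pow(Add(39629, 29629), -1)) = Mul(-45919, Pow(69258, -1)) = Mul(-45919, Rational(1, 69258)) = Rational(-45919, 69258)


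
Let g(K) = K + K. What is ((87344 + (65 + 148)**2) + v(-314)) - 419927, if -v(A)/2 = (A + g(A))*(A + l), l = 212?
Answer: -479382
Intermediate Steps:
g(K) = 2*K
v(A) = -6*A*(212 + A) (v(A) = -2*(A + 2*A)*(A + 212) = -2*3*A*(212 + A) = -6*A*(212 + A))
((87344 + (65 + 148)**2) + v(-314)) - 419927 = ((87344 + (65 + 148)**2) + 6*(-314)*(-212 - 1*(-314))) - 419927 = ((87344 + 213**2) + 6*(-314)*(-212 + 314)) - 419927 = ((87344 + 45369) + 6*(-314)*102) - 419927 = (132713 - 192168) - 419927 = -59455 - 419927 = -479382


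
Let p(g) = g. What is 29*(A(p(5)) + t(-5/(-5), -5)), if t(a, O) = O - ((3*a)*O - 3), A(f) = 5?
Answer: 522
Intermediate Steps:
t(a, O) = 3 + O - 3*O*a (t(a, O) = O - (3*O*a - 3) = O - (-3 + 3*O*a) = O + (3 - 3*O*a) = 3 + O - 3*O*a)
29*(A(p(5)) + t(-5/(-5), -5)) = 29*(5 + (3 - 5 - 3*(-5)*(-5/(-5)))) = 29*(5 + (3 - 5 - 3*(-5)*(-5*(-⅕)))) = 29*(5 + (3 - 5 - 3*(-5)*1)) = 29*(5 + (3 - 5 + 15)) = 29*(5 + 13) = 29*18 = 522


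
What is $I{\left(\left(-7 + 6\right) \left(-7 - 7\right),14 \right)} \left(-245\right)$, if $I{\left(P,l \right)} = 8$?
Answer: $-1960$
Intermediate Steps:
$I{\left(\left(-7 + 6\right) \left(-7 - 7\right),14 \right)} \left(-245\right) = 8 \left(-245\right) = -1960$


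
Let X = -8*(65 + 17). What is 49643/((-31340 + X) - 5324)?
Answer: -49643/37320 ≈ -1.3302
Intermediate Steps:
X = -656 (X = -8*82 = -656)
49643/((-31340 + X) - 5324) = 49643/((-31340 - 656) - 5324) = 49643/(-31996 - 5324) = 49643/(-37320) = 49643*(-1/37320) = -49643/37320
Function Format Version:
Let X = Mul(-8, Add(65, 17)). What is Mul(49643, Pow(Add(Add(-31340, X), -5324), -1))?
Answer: Rational(-49643, 37320) ≈ -1.3302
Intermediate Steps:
X = -656 (X = Mul(-8, 82) = -656)
Mul(49643, Pow(Add(Add(-31340, X), -5324), -1)) = Mul(49643, Pow(Add(Add(-31340, -656), -5324), -1)) = Mul(49643, Pow(Add(-31996, -5324), -1)) = Mul(49643, Pow(-37320, -1)) = Mul(49643, Rational(-1, 37320)) = Rational(-49643, 37320)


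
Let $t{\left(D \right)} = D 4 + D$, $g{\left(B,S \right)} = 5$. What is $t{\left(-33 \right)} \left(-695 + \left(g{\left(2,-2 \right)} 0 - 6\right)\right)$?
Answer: $115665$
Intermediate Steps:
$t{\left(D \right)} = 5 D$ ($t{\left(D \right)} = 4 D + D = 5 D$)
$t{\left(-33 \right)} \left(-695 + \left(g{\left(2,-2 \right)} 0 - 6\right)\right) = 5 \left(-33\right) \left(-695 + \left(5 \cdot 0 - 6\right)\right) = - 165 \left(-695 + \left(0 - 6\right)\right) = - 165 \left(-695 - 6\right) = \left(-165\right) \left(-701\right) = 115665$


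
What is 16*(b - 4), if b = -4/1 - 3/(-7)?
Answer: -848/7 ≈ -121.14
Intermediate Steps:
b = -25/7 (b = -4*1 - 3*(-1/7) = -4 + 3/7 = -25/7 ≈ -3.5714)
16*(b - 4) = 16*(-25/7 - 4) = 16*(-53/7) = -848/7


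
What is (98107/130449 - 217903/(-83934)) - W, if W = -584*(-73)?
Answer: -155581880951309/3649702122 ≈ -42629.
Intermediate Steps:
W = 42632
(98107/130449 - 217903/(-83934)) - W = (98107/130449 - 217903/(-83934)) - 1*42632 = (98107*(1/130449) - 217903*(-1/83934)) - 42632 = (98107/130449 + 217903/83934) - 42632 = 12219913795/3649702122 - 42632 = -155581880951309/3649702122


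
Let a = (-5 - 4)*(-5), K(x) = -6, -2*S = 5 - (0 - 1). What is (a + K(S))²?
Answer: 1521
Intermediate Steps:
S = -3 (S = -(5 - (0 - 1))/2 = -(5 - 1*(-1))/2 = -(5 + 1)/2 = -½*6 = -3)
a = 45 (a = -9*(-5) = 45)
(a + K(S))² = (45 - 6)² = 39² = 1521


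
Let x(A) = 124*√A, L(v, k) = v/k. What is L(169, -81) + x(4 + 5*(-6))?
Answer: -169/81 + 124*I*√26 ≈ -2.0864 + 632.28*I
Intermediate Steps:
L(169, -81) + x(4 + 5*(-6)) = 169/(-81) + 124*√(4 + 5*(-6)) = 169*(-1/81) + 124*√(4 - 30) = -169/81 + 124*√(-26) = -169/81 + 124*(I*√26) = -169/81 + 124*I*√26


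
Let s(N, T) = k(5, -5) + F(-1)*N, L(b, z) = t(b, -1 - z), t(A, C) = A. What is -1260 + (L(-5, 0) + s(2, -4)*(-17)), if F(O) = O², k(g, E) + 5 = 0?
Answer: -1214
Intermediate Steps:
L(b, z) = b
k(g, E) = -5 (k(g, E) = -5 + 0 = -5)
s(N, T) = -5 + N (s(N, T) = -5 + (-1)²*N = -5 + 1*N = -5 + N)
-1260 + (L(-5, 0) + s(2, -4)*(-17)) = -1260 + (-5 + (-5 + 2)*(-17)) = -1260 + (-5 - 3*(-17)) = -1260 + (-5 + 51) = -1260 + 46 = -1214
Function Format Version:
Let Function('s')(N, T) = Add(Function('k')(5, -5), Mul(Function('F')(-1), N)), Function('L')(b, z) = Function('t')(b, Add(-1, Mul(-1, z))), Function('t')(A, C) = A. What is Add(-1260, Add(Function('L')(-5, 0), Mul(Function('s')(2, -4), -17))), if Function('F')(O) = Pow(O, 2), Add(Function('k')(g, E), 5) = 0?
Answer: -1214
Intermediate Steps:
Function('L')(b, z) = b
Function('k')(g, E) = -5 (Function('k')(g, E) = Add(-5, 0) = -5)
Function('s')(N, T) = Add(-5, N) (Function('s')(N, T) = Add(-5, Mul(Pow(-1, 2), N)) = Add(-5, Mul(1, N)) = Add(-5, N))
Add(-1260, Add(Function('L')(-5, 0), Mul(Function('s')(2, -4), -17))) = Add(-1260, Add(-5, Mul(Add(-5, 2), -17))) = Add(-1260, Add(-5, Mul(-3, -17))) = Add(-1260, Add(-5, 51)) = Add(-1260, 46) = -1214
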